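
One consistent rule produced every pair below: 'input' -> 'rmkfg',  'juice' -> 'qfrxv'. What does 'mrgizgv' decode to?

This is the alphabet-reversal cipher (Atbash): a becomes z, b becomes y, etc.
Undoing it on mrgizgv: m↔n, r↔i, g↔t, i↔r, z↔a, g↔t, v↔e.

nitrate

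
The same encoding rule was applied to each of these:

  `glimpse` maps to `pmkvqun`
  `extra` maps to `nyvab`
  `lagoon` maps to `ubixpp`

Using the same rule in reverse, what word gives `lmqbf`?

A repeating key of period 3 is used — shifts +9, +1, +2 over and over.
Reversing it on lmqbf: l−9=c, m−1=l, q−2=o, b−9=s, f−1=e.

close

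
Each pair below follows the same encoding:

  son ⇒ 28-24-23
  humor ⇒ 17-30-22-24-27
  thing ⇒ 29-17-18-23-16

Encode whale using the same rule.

s is letter #19 and maps to 28: an offset of 9. Letters become their 1-based position plus 9 (so a→10, b→11, …).
Applying it to whale: w=23→32, h=8→17, a=1→10, l=12→21, e=5→14.

32-17-10-21-14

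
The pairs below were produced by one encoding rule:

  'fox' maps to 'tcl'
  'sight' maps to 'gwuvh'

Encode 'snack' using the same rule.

gboqy

This is a Caesar cipher with shift 14.
Applying it to snack: s+14=g, n+14=b, a+14=o, c+14=q, k+14=y.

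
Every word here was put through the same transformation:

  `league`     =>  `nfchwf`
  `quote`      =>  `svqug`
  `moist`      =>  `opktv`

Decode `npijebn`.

It's a Vigenère-style cipher with numeric key [2,1]: position i shifts by key[i mod 2].
Undoing it on npijebn: n−2=l, p−1=o, i−2=g, j−1=i, e−2=c, b−1=a, n−2=l.

logical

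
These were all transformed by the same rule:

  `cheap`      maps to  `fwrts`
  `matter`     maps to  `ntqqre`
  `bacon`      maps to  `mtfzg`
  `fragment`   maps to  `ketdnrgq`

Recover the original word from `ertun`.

c(2)→f(5) and h(7)→w(22) fit y≡19x+19 (mod 26); the inverse of 19 mod 26 is 11. Each letter's alphabet position (a=0..z=25) is mapped through 19·x+19 mod 26 — an affine cipher.
Reversing it on ertun: e(4)→11·(4−19)≡17=r; r(17)→11·(17−19)≡4=e; t(19)→11·(19−19)≡0=a; u(20)→11·(20−19)≡11=l; n(13)→11·(13−19)≡12=m (all mod 26).

realm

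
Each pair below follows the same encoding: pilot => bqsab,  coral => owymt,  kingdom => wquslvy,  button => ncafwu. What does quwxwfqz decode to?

The shifts repeat in a cycle of length 3: positions 0,1,… shift by +12, +8, +7, then the pattern repeats.
Undoing it on quwxwfqz: q−12=e, u−8=m, w−7=p, x−12=l, w−8=o, f−7=y, q−12=e, z−8=r.

employer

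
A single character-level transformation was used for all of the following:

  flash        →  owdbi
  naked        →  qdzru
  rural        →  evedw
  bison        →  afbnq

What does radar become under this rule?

f(5)→o(14) and l(11)→w(22) fit y≡23x+3 (mod 26); the inverse of 23 mod 26 is 17. Treating letters as 0–25, the rule is x ↦ 23x + 3 (mod 26).
For radar: r(17)→23·17+3≡4=e; a(0)→23·0+3≡3=d; d(3)→23·3+3≡20=u; a(0)→23·0+3≡3=d; r(17)→23·17+3≡4=e (all mod 26).

edude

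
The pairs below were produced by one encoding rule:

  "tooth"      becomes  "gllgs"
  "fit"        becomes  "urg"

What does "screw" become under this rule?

Each pair mirrors across the alphabet (t↔g, o↔l, o↔l): positions sum to 25. Letters are reflected about the middle of the alphabet (position → 25−position): Atbash.
On screw: s↔h, c↔x, r↔i, e↔v, w↔d.

hxivd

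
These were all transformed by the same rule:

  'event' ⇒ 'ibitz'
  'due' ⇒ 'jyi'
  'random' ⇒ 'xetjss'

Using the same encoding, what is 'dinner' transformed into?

jmttix

The shift depends on letter class: consonant v→b is +6, but vowel e→i is +4. Vowels shift forward by 4 and consonants shift forward by 6.
Applying it to dinner: d(cons)+6=j, i(vowel)+4=m, n(cons)+6=t, n(cons)+6=t, e(vowel)+4=i, r(cons)+6=x.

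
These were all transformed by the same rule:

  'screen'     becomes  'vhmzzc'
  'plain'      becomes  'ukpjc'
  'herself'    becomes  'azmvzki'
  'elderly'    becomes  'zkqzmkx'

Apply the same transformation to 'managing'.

s(18)→v(21) and c(2)→h(7) fit y≡9x+15 (mod 26); the inverse of 9 mod 26 is 3. Treating letters as 0–25, the rule is x ↦ 9x + 15 (mod 26).
For managing: m(12)→9·12+15≡19=t; a(0)→9·0+15≡15=p; n(13)→9·13+15≡2=c; a(0)→9·0+15≡15=p; g(6)→9·6+15≡17=r; i(8)→9·8+15≡9=j; n(13)→9·13+15≡2=c; g(6)→9·6+15≡17=r (all mod 26).

tpcprjcr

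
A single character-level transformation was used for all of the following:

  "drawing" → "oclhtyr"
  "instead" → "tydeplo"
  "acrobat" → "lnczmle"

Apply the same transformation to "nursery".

yfcdpcj

Each letter is shifted forward by 11 in the alphabet (a Caesar shift of +11).
On nursery: n+11=y, u+11=f, r+11=c, s+11=d, e+11=p, r+11=c, y+11=j.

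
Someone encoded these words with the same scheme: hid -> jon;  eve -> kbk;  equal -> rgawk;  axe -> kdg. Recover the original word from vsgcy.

The output letters match the input read backwards, each shifted +6: hid reversed is dih. The word is reversed, then every letter is shifted forward by 6.
Decoding vsgcy: shift back: v−6=p, s−6=m, g−6=a, c−6=w, y−6=s → pmaws; then reverse → swamp.

swamp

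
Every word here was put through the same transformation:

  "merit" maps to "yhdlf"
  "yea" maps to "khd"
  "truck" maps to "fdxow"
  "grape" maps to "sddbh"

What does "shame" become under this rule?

The shift depends on letter class: consonant m→y is +12, but vowel e→h is +3. The rule splits by letter class: vowels +3, consonants +12.
For shame: s(cons)+12=e, h(cons)+12=t, a(vowel)+3=d, m(cons)+12=y, e(vowel)+3=h.

etdyh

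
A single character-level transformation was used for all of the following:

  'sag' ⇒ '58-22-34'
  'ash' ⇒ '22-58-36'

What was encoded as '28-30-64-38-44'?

devil

s(#19)→58 and a(#1)→22: differences scale by 2, so n = 2·pos + 20. Each letter becomes 2×(its alphabet position, a=1..z=26) + 20.
Undoing it on 28-30-64-38-44: 28→(28−20)÷2=4=d, 30→(30−20)÷2=5=e, 64→(64−20)÷2=22=v, 38→(38−20)÷2=9=i, 44→(44−20)÷2=12=l.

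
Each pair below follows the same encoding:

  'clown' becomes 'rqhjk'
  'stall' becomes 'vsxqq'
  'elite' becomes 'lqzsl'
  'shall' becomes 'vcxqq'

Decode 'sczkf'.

c(2)→r(17) and l(11)→q(16) fit y≡23x+23 (mod 26); the inverse of 23 mod 26 is 17. Treating letters as 0–25, the rule is x ↦ 23x + 23 (mod 26).
Decoding sczkf: s(18)→17·(18−23)≡19=t; c(2)→17·(2−23)≡7=h; z(25)→17·(25−23)≡8=i; k(10)→17·(10−23)≡13=n; f(5)→17·(5−23)≡6=g (all mod 26).

thing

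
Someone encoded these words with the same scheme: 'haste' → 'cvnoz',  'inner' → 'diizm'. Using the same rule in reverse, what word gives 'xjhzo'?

comet

Compare letters: h→c is +21, a→v is +21, s→n is +21 — a constant shift. It's a constant shift of +21 (ROT21).
Reversing it on xjhzo: x−21=c, j−21=o, h−21=m, z−21=e, o−21=t.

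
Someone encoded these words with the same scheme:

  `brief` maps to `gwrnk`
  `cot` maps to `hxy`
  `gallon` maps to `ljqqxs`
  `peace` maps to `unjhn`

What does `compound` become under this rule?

hxruxdsi

The shift depends on letter class: consonant b→g is +5, but vowel i→r is +9. The rule splits by letter class: vowels +9, consonants +5.
On compound: c(cons)+5=h, o(vowel)+9=x, m(cons)+5=r, p(cons)+5=u, o(vowel)+9=x, u(vowel)+9=d, n(cons)+5=s, d(cons)+5=i.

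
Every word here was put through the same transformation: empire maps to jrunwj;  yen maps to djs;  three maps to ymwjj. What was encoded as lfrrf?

gamma

Compare letters: e→j is +5, m→r is +5, p→u is +5 — a constant shift. Each letter is shifted forward by 5 in the alphabet (a Caesar shift of +5).
Undoing it on lfrrf: l−5=g, f−5=a, r−5=m, r−5=m, f−5=a.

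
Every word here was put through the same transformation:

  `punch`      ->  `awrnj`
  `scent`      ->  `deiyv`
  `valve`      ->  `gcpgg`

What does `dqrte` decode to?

sonic

Shifts by position in punch: pos 0: p→a (+11), pos 1: u→w (+2), pos 2: n→r (+4), pos 3: c→n (+11), pos 4: h→j (+2) — repeating every 3. The shifts repeat in a cycle of length 3: positions 0,1,… shift by +11, +2, +4, then the pattern repeats.
Undoing it on dqrte: d−11=s, q−2=o, r−4=n, t−11=i, e−2=c.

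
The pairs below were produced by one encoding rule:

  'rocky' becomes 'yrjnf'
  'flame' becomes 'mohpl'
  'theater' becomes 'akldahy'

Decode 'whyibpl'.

perfume

Shifts by position in rocky: pos 0: r→y (+7), pos 1: o→r (+3), pos 2: c→j (+7), pos 3: k→n (+3) — repeating every 2. The shifts repeat in a cycle of length 2: positions 0,1,… shift by +7, +3, then the pattern repeats.
Undoing it on whyibpl: w−7=p, h−3=e, y−7=r, i−3=f, b−7=u, p−3=m, l−7=e.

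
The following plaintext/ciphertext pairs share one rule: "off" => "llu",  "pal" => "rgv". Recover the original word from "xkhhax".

rubber

The output letters match the input read backwards, each shifted +6: off reversed is ffo. Read the word backwards and shift each letter +6.
Undoing it on xkhhax: shift back: x−6=r, k−6=e, h−6=b, h−6=b, a−6=u, x−6=r → rebbur; then reverse → rubber.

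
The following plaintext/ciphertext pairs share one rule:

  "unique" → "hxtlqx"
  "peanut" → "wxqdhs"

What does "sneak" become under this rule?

ndhqv

The output letters match the input read backwards, each shifted +3: unique reversed is euqinu. The word is reversed, then every letter is shifted forward by 3.
Applying it to sneak: reverse → kaens; then shift: k+3=n, a+3=d, e+3=h, n+3=q, s+3=v.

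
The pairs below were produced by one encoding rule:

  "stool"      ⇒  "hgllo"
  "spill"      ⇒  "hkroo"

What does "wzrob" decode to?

daily

Each pair mirrors across the alphabet (s↔h, t↔g, o↔l): positions sum to 25. This is the alphabet-reversal cipher (Atbash): a becomes z, b becomes y, etc.
Undoing it on wzrob: w↔d, z↔a, r↔i, o↔l, b↔y.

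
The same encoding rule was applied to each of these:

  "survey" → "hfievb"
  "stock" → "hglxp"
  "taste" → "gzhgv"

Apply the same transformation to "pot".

Each pair mirrors across the alphabet (s↔h, u↔f, r↔i): positions sum to 25. Letters are reflected about the middle of the alphabet (position → 25−position): Atbash.
On pot: p↔k, o↔l, t↔g.

klg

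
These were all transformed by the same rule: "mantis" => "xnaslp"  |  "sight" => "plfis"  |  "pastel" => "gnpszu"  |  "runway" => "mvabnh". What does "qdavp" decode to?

bonus

This is an affine cipher: with a=0,…,z=25, each position x becomes (3x+13) mod 26.
Undoing it on qdavp: q(16)→9·(16−13)≡1=b; d(3)→9·(3−13)≡14=o; a(0)→9·(0−13)≡13=n; v(21)→9·(21−13)≡20=u; p(15)→9·(15−13)≡18=s (all mod 26).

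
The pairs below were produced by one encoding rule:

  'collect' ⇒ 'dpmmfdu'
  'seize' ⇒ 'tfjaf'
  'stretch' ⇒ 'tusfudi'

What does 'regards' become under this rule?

sfhbset

It's a constant shift of +1 (ROT1).
Applying it to regards: r+1=s, e+1=f, g+1=h, a+1=b, r+1=s, d+1=e, s+1=t.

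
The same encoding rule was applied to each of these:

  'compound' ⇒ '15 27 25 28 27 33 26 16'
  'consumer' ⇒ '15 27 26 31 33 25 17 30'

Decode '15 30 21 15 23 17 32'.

cricket

The number is (letter's place in the alphabet, a=1) + 12.
Decoding 15 30 21 15 23 17 32: 15→(15−12)÷1=3=c, 30→(30−12)÷1=18=r, 21→(21−12)÷1=9=i, 15→(15−12)÷1=3=c, 23→(23−12)÷1=11=k, 17→(17−12)÷1=5=e, 32→(32−12)÷1=20=t.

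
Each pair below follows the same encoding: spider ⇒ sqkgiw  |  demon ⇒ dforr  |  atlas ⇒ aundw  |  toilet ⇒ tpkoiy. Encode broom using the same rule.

In spider: s→s is +0, p→q is +1, i→k is +2, d→g is +3 — the shift increases by 1 each position. The shift increases by 1 at each position, starting from +0: 0, 1, 2, ….
For broom: b+0=b, r+1=s, o+2=q, o+3=r, m+4=q.

bsqrq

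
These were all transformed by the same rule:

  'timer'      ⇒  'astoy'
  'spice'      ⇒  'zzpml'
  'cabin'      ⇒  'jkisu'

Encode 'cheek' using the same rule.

Shifts by position in timer: pos 0: t→a (+7), pos 1: i→s (+10), pos 2: m→t (+7), pos 3: e→o (+10) — repeating every 2. The shifts repeat in a cycle of length 2: positions 0,1,… shift by +7, +10, then the pattern repeats.
Applying it to cheek: c+7=j, h+10=r, e+7=l, e+10=o, k+7=r.

jrlor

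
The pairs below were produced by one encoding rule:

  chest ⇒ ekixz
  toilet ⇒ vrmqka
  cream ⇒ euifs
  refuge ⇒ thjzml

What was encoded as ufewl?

In chest: c→e is +2, h→k is +3, e→i is +4, s→x is +5 — the shift increases by 1 each position. The shift increases by 1 at each position, starting from +2: 2, 3, 4, ….
Undoing it on ufewl: u−2=s, f−3=c, e−4=a, w−5=r, l−6=f.

scarf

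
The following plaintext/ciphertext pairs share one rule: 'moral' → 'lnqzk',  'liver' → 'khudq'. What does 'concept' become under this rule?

bnmbdos

It's a constant shift of +25 (ROT25).
Applying it to concept: c+25=b, o+25=n, n+25=m, c+25=b, e+25=d, p+25=o, t+25=s.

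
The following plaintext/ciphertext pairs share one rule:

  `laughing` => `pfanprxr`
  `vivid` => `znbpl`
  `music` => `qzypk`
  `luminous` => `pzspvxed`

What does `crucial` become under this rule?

gwajqjv

In laughing: l→p is +4, a→f is +5, u→a is +6, g→n is +7 — the shift increases by 1 each position. Letter i (0-indexed) is shifted by i+4, so successive shifts are 4, 5, 6, ….
Applying it to crucial: c+4=g, r+5=w, u+6=a, c+7=j, i+8=q, a+9=j, l+10=v.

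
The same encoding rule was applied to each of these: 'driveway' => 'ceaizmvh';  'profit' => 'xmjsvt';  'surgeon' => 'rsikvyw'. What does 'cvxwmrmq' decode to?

The output letters match the input read backwards, each shifted +4: driveway reversed is yawevird. Read the word backwards and shift each letter +4.
Decoding cvxwmrmq: shift back: c−4=y, v−4=r, x−4=t, w−4=s, m−4=i, r−4=n, m−4=i, q−4=m → yrtsinim; then reverse → ministry.

ministry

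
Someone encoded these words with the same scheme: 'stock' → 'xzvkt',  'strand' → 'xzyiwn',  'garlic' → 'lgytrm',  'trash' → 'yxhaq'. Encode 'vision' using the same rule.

The shift increases by 1 at each position, starting from +5: 5, 6, 7, ….
For vision: v+5=a, i+6=o, s+7=z, i+8=q, o+9=x, n+10=x.

aozqxx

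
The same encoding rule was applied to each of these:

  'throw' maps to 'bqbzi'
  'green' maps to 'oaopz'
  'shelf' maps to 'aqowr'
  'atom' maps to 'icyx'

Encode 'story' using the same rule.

In throw: t→b is +8, h→q is +9, r→b is +10, o→z is +11 — the shift increases by 1 each position. Each letter shifts forward by (position + 8), i.e. 8, 9, 10, … — the shift grows by one for each successive letter.
Applying it to story: s+8=a, t+9=c, o+10=y, r+11=c, y+12=k.

acyck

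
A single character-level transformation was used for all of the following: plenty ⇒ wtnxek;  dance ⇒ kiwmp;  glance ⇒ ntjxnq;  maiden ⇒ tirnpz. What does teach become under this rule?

amjms

In plenty: p→w is +7, l→t is +8, e→n is +9, n→x is +10 — the shift increases by 1 each position. The shift increases by 1 at each position, starting from +7: 7, 8, 9, ….
Applying it to teach: t+7=a, e+8=m, a+9=j, c+10=m, h+11=s.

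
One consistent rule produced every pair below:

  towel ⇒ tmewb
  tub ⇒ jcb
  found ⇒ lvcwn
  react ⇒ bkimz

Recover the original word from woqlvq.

indigo

Two steps: reverse the string, then apply a Caesar shift of +8.
Undoing it on woqlvq: shift back: w−8=o, o−8=g, q−8=i, l−8=d, v−8=n, q−8=i → ogidni; then reverse → indigo.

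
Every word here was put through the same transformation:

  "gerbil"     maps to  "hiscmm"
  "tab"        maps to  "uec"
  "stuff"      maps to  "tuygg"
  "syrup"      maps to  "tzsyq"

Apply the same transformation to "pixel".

qmyim

The shift depends on letter class: consonant g→h is +1, but vowel e→i is +4. The rule splits by letter class: vowels +4, consonants +1.
Applying it to pixel: p(cons)+1=q, i(vowel)+4=m, x(cons)+1=y, e(vowel)+4=i, l(cons)+1=m.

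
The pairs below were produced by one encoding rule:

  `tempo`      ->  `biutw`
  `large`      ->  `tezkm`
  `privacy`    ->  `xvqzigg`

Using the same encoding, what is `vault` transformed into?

Shifts by position in tempo: pos 0: t→b (+8), pos 1: e→i (+4), pos 2: m→u (+8), pos 3: p→t (+4) — repeating every 2. It's a Vigenère-style cipher with numeric key [8,4]: position i shifts by key[i mod 2].
Applying it to vault: v+8=d, a+4=e, u+8=c, l+4=p, t+8=b.

decpb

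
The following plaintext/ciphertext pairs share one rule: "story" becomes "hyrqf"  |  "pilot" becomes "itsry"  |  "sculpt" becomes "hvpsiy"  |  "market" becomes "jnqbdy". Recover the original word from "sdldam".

legend

s(18)→h(7) and t(19)→y(24) fit y≡17x+13 (mod 26); the inverse of 17 mod 26 is 23. This is an affine cipher: with a=0,…,z=25, each position x becomes (17x+13) mod 26.
Reversing it on sdldam: s(18)→23·(18−13)≡11=l; d(3)→23·(3−13)≡4=e; l(11)→23·(11−13)≡6=g; d(3)→23·(3−13)≡4=e; a(0)→23·(0−13)≡13=n; m(12)→23·(12−13)≡3=d (all mod 26).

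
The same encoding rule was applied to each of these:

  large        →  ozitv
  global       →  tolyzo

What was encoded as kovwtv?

pledge

This is the alphabet-reversal cipher (Atbash): a becomes z, b becomes y, etc.
Decoding kovwtv: k↔p, o↔l, v↔e, w↔d, t↔g, v↔e.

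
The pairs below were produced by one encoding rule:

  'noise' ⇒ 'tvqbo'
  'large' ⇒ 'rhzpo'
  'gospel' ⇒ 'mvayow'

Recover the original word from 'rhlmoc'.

ladder

In noise: n→t is +6, o→v is +7, i→q is +8, s→b is +9 — the shift increases by 1 each position. Letter i (0-indexed) is shifted by i+6, so successive shifts are 6, 7, 8, ….
Decoding rhlmoc: r−6=l, h−7=a, l−8=d, m−9=d, o−10=e, c−11=r.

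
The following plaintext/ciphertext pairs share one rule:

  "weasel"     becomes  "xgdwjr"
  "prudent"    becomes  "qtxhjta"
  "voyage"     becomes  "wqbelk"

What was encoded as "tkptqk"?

simple

Each letter shifts forward by (position + 1), i.e. 1, 2, 3, … — the shift grows by one for each successive letter.
Reversing it on tkptqk: t−1=s, k−2=i, p−3=m, t−4=p, q−5=l, k−6=e.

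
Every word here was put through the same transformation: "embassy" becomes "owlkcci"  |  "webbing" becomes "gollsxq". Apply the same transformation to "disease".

Compare letters: e→o is +10, m→w is +10, b→l is +10 — a constant shift. It's a constant shift of +10 (ROT10).
On disease: d+10=n, i+10=s, s+10=c, e+10=o, a+10=k, s+10=c, e+10=o.

nscokco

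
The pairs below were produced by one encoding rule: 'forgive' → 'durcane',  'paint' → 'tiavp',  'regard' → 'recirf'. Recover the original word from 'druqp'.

f(5)→d(3) and o(14)→u(20) fit y≡25x+8 (mod 26); the inverse of 25 mod 26 is 25. This is an affine cipher: with a=0,…,z=25, each position x becomes (25x+8) mod 26.
Reversing it on druqp: d(3)→25·(3−8)≡5=f; r(17)→25·(17−8)≡17=r; u(20)→25·(20−8)≡14=o; q(16)→25·(16−8)≡18=s; p(15)→25·(15−8)≡19=t (all mod 26).

frost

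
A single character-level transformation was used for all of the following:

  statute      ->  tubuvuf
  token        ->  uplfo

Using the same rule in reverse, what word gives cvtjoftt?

Compare letters: s→t is +1, t→u is +1, a→b is +1 — a constant shift. This is a Caesar cipher with shift 1.
Undoing it on cvtjoftt: c−1=b, v−1=u, t−1=s, j−1=i, o−1=n, f−1=e, t−1=s, t−1=s.

business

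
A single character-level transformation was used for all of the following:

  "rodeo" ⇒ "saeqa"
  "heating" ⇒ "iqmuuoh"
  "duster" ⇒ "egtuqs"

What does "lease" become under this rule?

The shift depends on letter class: consonant r→s is +1, but vowel o→a is +12. Vowels shift forward by 12 and consonants shift forward by 1.
Applying it to lease: l(cons)+1=m, e(vowel)+12=q, a(vowel)+12=m, s(cons)+1=t, e(vowel)+12=q.

mqmtq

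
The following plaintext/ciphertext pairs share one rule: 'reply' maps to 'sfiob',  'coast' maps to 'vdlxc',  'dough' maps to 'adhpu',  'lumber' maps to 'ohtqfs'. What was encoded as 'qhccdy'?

button

r(17)→s(18) and e(4)→f(5) fit y≡5x+11 (mod 26); the inverse of 5 mod 26 is 21. Treating letters as 0–25, the rule is x ↦ 5x + 11 (mod 26).
Reversing it on qhccdy: q(16)→21·(16−11)≡1=b; h(7)→21·(7−11)≡20=u; c(2)→21·(2−11)≡19=t; c(2)→21·(2−11)≡19=t; d(3)→21·(3−11)≡14=o; y(24)→21·(24−11)≡13=n (all mod 26).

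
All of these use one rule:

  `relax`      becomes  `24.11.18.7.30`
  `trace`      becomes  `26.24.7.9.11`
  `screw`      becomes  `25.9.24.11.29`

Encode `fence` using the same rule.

12.11.20.9.11

r is letter #18 and maps to 24: an offset of 6. The number is (letter's place in the alphabet, a=1) + 6.
On fence: f=6→12, e=5→11, n=14→20, c=3→9, e=5→11.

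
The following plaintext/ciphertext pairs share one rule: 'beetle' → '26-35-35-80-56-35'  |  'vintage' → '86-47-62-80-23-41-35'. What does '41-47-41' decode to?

gig

b(#2)→26 and e(#5)→35: differences scale by 3, so n = 3·pos + 20. The formula is n = 3×(alphabet index, a=1) + 20.
Decoding 41-47-41: 41→(41−20)÷3=7=g, 47→(47−20)÷3=9=i, 41→(41−20)÷3=7=g.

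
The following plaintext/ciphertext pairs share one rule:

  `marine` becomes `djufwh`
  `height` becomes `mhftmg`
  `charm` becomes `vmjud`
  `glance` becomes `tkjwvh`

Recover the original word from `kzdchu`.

m(12)→d(3) and a(0)→j(9) fit y≡19x+9 (mod 26); the inverse of 19 mod 26 is 11. Each letter's alphabet position (a=0..z=25) is mapped through 19·x+9 mod 26 — an affine cipher.
Reversing it on kzdchu: k(10)→11·(10−9)≡11=l; z(25)→11·(25−9)≡20=u; d(3)→11·(3−9)≡12=m; c(2)→11·(2−9)≡1=b; h(7)→11·(7−9)≡4=e; u(20)→11·(20−9)≡17=r (all mod 26).

lumber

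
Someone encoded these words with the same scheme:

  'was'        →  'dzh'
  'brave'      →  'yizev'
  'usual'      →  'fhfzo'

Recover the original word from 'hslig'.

Each pair mirrors across the alphabet (w↔d, a↔z, s↔h): positions sum to 25. Each letter is replaced by its mirror in the alphabet: a↔z, b↔y, c↔x, and so on (the Atbash cipher).
Decoding hslig: h↔s, s↔h, l↔o, i↔r, g↔t.

short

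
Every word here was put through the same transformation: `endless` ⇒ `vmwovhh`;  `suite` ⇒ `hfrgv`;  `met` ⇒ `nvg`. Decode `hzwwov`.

saddle

Each pair mirrors across the alphabet (e↔v, n↔m, d↔w): positions sum to 25. This is the alphabet-reversal cipher (Atbash): a becomes z, b becomes y, etc.
Decoding hzwwov: h↔s, z↔a, w↔d, w↔d, o↔l, v↔e.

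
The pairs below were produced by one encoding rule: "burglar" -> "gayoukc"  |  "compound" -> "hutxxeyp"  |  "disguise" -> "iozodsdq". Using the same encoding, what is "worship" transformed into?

In burglar: b→g is +5, u→a is +6, r→y is +7, g→o is +8 — the shift increases by 1 each position. Letter i (0-indexed) is shifted by i+5, so successive shifts are 5, 6, 7, ….
For worship: w+5=b, o+6=u, r+7=y, s+8=a, h+9=q, i+10=s, p+11=a.

buyaqsa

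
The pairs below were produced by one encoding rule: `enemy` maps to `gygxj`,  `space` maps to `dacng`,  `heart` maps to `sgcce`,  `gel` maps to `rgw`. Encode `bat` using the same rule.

mce

The shift depends on letter class: consonant n→y is +11, but vowel e→g is +2. Vowels shift forward by 2 and consonants shift forward by 11.
Applying it to bat: b(cons)+11=m, a(vowel)+2=c, t(cons)+11=e.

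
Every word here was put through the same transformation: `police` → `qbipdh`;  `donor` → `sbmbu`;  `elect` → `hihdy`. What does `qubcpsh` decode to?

provide

p(15)→q(16) and o(14)→b(1) fit y≡15x+25 (mod 26); the inverse of 15 mod 26 is 7. Each letter's alphabet position (a=0..z=25) is mapped through 15·x+25 mod 26 — an affine cipher.
Undoing it on qubcpsh: q(16)→7·(16−25)≡15=p; u(20)→7·(20−25)≡17=r; b(1)→7·(1−25)≡14=o; c(2)→7·(2−25)≡21=v; p(15)→7·(15−25)≡8=i; s(18)→7·(18−25)≡3=d; h(7)→7·(7−25)≡4=e (all mod 26).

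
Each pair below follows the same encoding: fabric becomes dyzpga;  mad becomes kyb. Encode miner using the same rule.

Compare letters: f→d is +24, a→y is +24, b→z is +24 — a constant shift. Every letter moves 24 places later in the alphabet, wrapping around z→a.
For miner: m+24=k, i+24=g, n+24=l, e+24=c, r+24=p.

kglcp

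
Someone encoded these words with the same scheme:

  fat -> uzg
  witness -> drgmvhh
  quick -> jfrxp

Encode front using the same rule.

Each pair mirrors across the alphabet (f↔u, a↔z, t↔g): positions sum to 25. Letters are reflected about the middle of the alphabet (position → 25−position): Atbash.
Applying it to front: f↔u, r↔i, o↔l, n↔m, t↔g.

uilmg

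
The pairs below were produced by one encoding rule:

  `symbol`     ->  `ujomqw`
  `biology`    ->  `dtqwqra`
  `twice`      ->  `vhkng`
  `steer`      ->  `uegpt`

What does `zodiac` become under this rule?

bzftcn

Shifts by position in symbol: pos 0: s→u (+2), pos 1: y→j (+11), pos 2: m→o (+2), pos 3: b→m (+11) — repeating every 2. It's a Vigenère-style cipher with numeric key [2,11]: position i shifts by key[i mod 2].
For zodiac: z+2=b, o+11=z, d+2=f, i+11=t, a+2=c, c+11=n.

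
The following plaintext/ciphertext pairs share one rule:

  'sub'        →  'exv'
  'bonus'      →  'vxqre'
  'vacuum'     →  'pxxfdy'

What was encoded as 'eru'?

rob

The output letters match the input read backwards, each shifted +3: sub reversed is bus. Two steps: reverse the string, then apply a Caesar shift of +3.
Reversing it on eru: shift back: e−3=b, r−3=o, u−3=r → bor; then reverse → rob.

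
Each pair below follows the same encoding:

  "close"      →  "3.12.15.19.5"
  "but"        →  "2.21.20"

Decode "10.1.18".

jar

c is letter #3 and maps to 3: an offset of 0. Letters become their 1-indexed alphabet positions: a=1 … z=26.
Reversing it on 10.1.18: 10=j, 1=a, 18=r.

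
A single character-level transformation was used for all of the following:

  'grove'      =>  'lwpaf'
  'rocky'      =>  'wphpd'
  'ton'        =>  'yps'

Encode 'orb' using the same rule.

pwg

The shift depends on letter class: consonant g→l is +5, but vowel o→p is +1. Two shifts are in play — +1 for a/e/i/o/u, +5 for every other letter.
On orb: o(vowel)+1=p, r(cons)+5=w, b(cons)+5=g.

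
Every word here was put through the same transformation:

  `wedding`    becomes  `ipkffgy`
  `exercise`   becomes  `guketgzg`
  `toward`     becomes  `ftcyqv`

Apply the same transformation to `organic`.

The output letters match the input read backwards, each shifted +2: wedding reversed is gniddew. The word is reversed, then every letter is shifted forward by 2.
On organic: reverse → cinagro; then shift: c+2=e, i+2=k, n+2=p, a+2=c, g+2=i, r+2=t, o+2=q.

ekpcitq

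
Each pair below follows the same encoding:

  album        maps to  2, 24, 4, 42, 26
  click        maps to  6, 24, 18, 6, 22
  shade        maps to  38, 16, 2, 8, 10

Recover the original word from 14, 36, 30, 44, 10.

grove

a(#1)→2 and l(#12)→24: differences scale by 2, so n = 2·pos + 0. The formula is n = 2×(alphabet index, a=1).
Decoding 14, 36, 30, 44, 10: 14→(14−0)÷2=7=g, 36→(36−0)÷2=18=r, 30→(30−0)÷2=15=o, 44→(44−0)÷2=22=v, 10→(10−0)÷2=5=e.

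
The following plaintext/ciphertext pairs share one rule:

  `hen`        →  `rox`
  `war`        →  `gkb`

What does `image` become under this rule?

This is a Caesar cipher with shift 10.
For image: i+10=s, m+10=w, a+10=k, g+10=q, e+10=o.

swkqo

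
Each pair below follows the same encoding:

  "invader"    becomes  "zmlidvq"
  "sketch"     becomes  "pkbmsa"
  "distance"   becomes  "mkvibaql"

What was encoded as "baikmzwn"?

forecast

The word is reversed, then every letter is shifted forward by 8.
Decoding baikmzwn: shift back: b−8=t, a−8=s, i−8=a, k−8=c, m−8=e, z−8=r, w−8=o, n−8=f → tsacerof; then reverse → forecast.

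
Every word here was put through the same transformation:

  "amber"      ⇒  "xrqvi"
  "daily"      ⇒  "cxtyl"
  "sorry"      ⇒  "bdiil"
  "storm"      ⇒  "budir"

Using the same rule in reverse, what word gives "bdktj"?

a(0)→x(23) and m(12)→r(17) fit y≡19x+23 (mod 26); the inverse of 19 mod 26 is 11. This is an affine cipher: with a=0,…,z=25, each position x becomes (19x+23) mod 26.
Decoding bdktj: b(1)→11·(1−23)≡18=s; d(3)→11·(3−23)≡14=o; k(10)→11·(10−23)≡13=n; t(19)→11·(19−23)≡8=i; j(9)→11·(9−23)≡2=c (all mod 26).

sonic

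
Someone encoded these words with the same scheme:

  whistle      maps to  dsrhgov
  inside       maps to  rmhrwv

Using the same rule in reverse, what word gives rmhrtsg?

Each pair mirrors across the alphabet (w↔d, h↔s, i↔r): positions sum to 25. This is the alphabet-reversal cipher (Atbash): a becomes z, b becomes y, etc.
Undoing it on rmhrtsg: r↔i, m↔n, h↔s, r↔i, t↔g, s↔h, g↔t.

insight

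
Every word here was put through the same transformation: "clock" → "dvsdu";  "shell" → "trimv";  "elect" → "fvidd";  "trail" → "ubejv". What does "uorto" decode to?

A repeating key of period 3 is used — shifts +1, +10, +4 over and over.
Undoing it on uorto: u−1=t, o−10=e, r−4=n, t−1=s, o−10=e.

tense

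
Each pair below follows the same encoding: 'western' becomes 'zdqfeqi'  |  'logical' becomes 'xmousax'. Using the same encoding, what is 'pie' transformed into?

The output letters match the input read backwards, each shifted +12: western reversed is nretsew. The word is reversed, then every letter is shifted forward by 12.
On pie: reverse → eip; then shift: e+12=q, i+12=u, p+12=b.

qub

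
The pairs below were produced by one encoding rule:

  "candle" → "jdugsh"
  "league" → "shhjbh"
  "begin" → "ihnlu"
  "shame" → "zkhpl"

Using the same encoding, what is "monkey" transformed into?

Shifts by position in candle: pos 0: c→j (+7), pos 1: a→d (+3), pos 2: n→u (+7), pos 3: d→g (+3) — repeating every 2. It's a Vigenère-style cipher with numeric key [7,3]: position i shifts by key[i mod 2].
On monkey: m+7=t, o+3=r, n+7=u, k+3=n, e+7=l, y+3=b.

trunlb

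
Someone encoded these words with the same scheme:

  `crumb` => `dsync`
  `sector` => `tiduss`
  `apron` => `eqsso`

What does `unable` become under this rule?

The shift depends on letter class: consonant c→d is +1, but vowel u→y is +4. Vowels shift forward by 4 and consonants shift forward by 1.
For unable: u(vowel)+4=y, n(cons)+1=o, a(vowel)+4=e, b(cons)+1=c, l(cons)+1=m, e(vowel)+4=i.

yoecmi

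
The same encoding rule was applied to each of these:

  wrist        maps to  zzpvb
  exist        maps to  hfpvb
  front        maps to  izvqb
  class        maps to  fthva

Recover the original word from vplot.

Shifts by position in wrist: pos 0: w→z (+3), pos 1: r→z (+8), pos 2: i→p (+7), pos 3: s→v (+3), pos 4: t→b (+8) — repeating every 3. It's a Vigenère-style cipher with numeric key [3,8,7]: position i shifts by key[i mod 3].
Decoding vplot: v−3=s, p−8=h, l−7=e, o−3=l, t−8=l.

shell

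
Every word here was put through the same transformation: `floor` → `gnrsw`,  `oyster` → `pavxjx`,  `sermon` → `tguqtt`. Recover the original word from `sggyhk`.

reduce

The shift increases by 1 at each position, starting from +1: 1, 2, 3, ….
Undoing it on sggyhk: s−1=r, g−2=e, g−3=d, y−4=u, h−5=c, k−6=e.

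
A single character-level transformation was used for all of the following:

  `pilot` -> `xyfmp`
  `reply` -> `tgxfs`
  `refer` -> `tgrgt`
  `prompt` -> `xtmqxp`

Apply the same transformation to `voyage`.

p(15)→x(23) and i(8)→y(24) fit y≡11x+14 (mod 26); the inverse of 11 mod 26 is 19. This is an affine cipher: with a=0,…,z=25, each position x becomes (11x+14) mod 26.
Applying it to voyage: v(21)→11·21+14≡11=l; o(14)→11·14+14≡12=m; y(24)→11·24+14≡18=s; a(0)→11·0+14≡14=o; g(6)→11·6+14≡2=c; e(4)→11·4+14≡6=g (all mod 26).

lmsocg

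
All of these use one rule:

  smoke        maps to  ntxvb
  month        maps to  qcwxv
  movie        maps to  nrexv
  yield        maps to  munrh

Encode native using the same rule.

nercjw

The output letters match the input read backwards, each shifted +9: smoke reversed is ekoms. Read the word backwards and shift each letter +9.
Applying it to native: reverse → evitan; then shift: e+9=n, v+9=e, i+9=r, t+9=c, a+9=j, n+9=w.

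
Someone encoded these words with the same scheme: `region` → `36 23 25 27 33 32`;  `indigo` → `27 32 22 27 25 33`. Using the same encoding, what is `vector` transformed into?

40 23 21 38 33 36

The number is (letter's place in the alphabet, a=1) + 18.
On vector: v=22→40, e=5→23, c=3→21, t=20→38, o=15→33, r=18→36.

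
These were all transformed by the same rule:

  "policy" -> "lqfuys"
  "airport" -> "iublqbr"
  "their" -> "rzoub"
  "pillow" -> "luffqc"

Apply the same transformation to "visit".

huwur

This is an affine cipher: with a=0,…,z=25, each position x becomes (21x+8) mod 26.
For visit: v(21)→21·21+8≡7=h; i(8)→21·8+8≡20=u; s(18)→21·18+8≡22=w; i(8)→21·8+8≡20=u; t(19)→21·19+8≡17=r (all mod 26).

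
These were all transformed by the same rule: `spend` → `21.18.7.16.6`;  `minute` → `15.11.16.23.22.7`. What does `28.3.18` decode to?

zap

s is letter #19 and maps to 21: an offset of 2. The number is (letter's place in the alphabet, a=1) + 2.
Decoding 28.3.18: 28→(28−2)÷1=26=z, 3→(3−2)÷1=1=a, 18→(18−2)÷1=16=p.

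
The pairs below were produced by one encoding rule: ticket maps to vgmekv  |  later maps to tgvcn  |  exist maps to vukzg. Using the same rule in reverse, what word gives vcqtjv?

throat

Two steps: reverse the string, then apply a Caesar shift of +2.
Undoing it on vcqtjv: shift back: v−2=t, c−2=a, q−2=o, t−2=r, j−2=h, v−2=t → taorht; then reverse → throat.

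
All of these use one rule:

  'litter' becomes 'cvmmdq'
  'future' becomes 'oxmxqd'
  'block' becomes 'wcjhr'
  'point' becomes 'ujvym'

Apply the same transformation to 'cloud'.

l(11)→c(2) and i(8)→v(21) fit y≡11x+11 (mod 26); the inverse of 11 mod 26 is 19. This is an affine cipher: with a=0,…,z=25, each position x becomes (11x+11) mod 26.
Applying it to cloud: c(2)→11·2+11≡7=h; l(11)→11·11+11≡2=c; o(14)→11·14+11≡9=j; u(20)→11·20+11≡23=x; d(3)→11·3+11≡18=s (all mod 26).

hcjxs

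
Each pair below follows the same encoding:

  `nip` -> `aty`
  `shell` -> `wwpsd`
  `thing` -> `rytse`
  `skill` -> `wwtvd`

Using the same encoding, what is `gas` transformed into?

The output letters match the input read backwards, each shifted +11: nip reversed is pin. Two steps: reverse the string, then apply a Caesar shift of +11.
On gas: reverse → sag; then shift: s+11=d, a+11=l, g+11=r.

dlr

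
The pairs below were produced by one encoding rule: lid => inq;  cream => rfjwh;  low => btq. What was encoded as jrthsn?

The word is reversed, then every letter is shifted forward by 5.
Decoding jrthsn: shift back: j−5=e, r−5=m, t−5=o, h−5=c, s−5=n, n−5=i → emocni; then reverse → income.

income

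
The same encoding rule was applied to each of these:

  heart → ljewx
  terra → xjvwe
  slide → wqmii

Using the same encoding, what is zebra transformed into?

djfwe

Shifts by position in heart: pos 0: h→l (+4), pos 1: e→j (+5), pos 2: a→e (+4), pos 3: r→w (+5) — repeating every 2. A repeating key of period 2 is used — shifts +4, +5 over and over.
For zebra: z+4=d, e+5=j, b+4=f, r+5=w, a+4=e.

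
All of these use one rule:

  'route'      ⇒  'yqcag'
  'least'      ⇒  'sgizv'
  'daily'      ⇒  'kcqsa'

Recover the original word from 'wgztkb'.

A repeating key of period 3 is used — shifts +7, +2, +8 over and over.
Reversing it on wgztkb: w−7=p, g−2=e, z−8=r, t−7=m, k−2=i, b−8=t.

permit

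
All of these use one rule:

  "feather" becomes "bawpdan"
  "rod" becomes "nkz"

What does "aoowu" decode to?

essay

Each letter is shifted forward by 22 in the alphabet (a Caesar shift of +22).
Decoding aoowu: a−22=e, o−22=s, o−22=s, w−22=a, u−22=y.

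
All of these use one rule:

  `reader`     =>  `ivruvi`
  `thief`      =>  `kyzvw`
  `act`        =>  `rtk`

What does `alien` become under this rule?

Each letter is shifted forward by 17 in the alphabet (a Caesar shift of +17).
For alien: a+17=r, l+17=c, i+17=z, e+17=v, n+17=e.

rczve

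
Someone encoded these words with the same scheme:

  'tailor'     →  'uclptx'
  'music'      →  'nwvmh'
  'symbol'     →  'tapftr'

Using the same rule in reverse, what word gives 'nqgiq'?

model

In tailor: t→u is +1, a→c is +2, i→l is +3, l→p is +4 — the shift increases by 1 each position. Letter i (0-indexed) is shifted by i+1, so successive shifts are 1, 2, 3, ….
Undoing it on nqgiq: n−1=m, q−2=o, g−3=d, i−4=e, q−5=l.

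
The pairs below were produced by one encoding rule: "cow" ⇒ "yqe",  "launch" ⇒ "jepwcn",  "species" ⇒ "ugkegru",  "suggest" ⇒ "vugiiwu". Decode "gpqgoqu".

someone

The output letters match the input read backwards, each shifted +2: cow reversed is woc. Two steps: reverse the string, then apply a Caesar shift of +2.
Undoing it on gpqgoqu: shift back: g−2=e, p−2=n, q−2=o, g−2=e, o−2=m, q−2=o, u−2=s → enoemos; then reverse → someone.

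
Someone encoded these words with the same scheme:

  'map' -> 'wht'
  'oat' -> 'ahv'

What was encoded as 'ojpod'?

The output letters match the input read backwards, each shifted +7: map reversed is pam. Read the word backwards and shift each letter +7.
Decoding ojpod: shift back: o−7=h, j−7=c, p−7=i, o−7=h, d−7=w → hcihw; then reverse → which.

which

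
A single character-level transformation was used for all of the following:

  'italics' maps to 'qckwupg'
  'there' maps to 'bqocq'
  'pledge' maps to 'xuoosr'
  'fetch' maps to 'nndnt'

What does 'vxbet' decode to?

In italics: i→q is +8, t→c is +9, a→k is +10, l→w is +11 — the shift increases by 1 each position. The shift increases by 1 at each position, starting from +8: 8, 9, 10, ….
Decoding vxbet: v−8=n, x−9=o, b−10=r, e−11=t, t−12=h.

north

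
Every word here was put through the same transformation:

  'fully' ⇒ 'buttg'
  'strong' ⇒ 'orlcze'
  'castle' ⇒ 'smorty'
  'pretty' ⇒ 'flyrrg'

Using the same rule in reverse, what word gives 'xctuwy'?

f(5)→b(1) and u(20)→u(20) fit y≡3x+12 (mod 26); the inverse of 3 mod 26 is 9. Each letter's alphabet position (a=0..z=25) is mapped through 3·x+12 mod 26 — an affine cipher.
Reversing it on xctuwy: x(23)→9·(23−12)≡21=v; c(2)→9·(2−12)≡14=o; t(19)→9·(19−12)≡11=l; u(20)→9·(20−12)≡20=u; w(22)→9·(22−12)≡12=m; y(24)→9·(24−12)≡4=e (all mod 26).

volume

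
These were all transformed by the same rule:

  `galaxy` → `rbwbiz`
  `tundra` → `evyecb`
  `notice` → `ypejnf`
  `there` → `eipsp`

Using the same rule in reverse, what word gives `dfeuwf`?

settle

It's a Vigenère-style cipher with numeric key [11,1]: position i shifts by key[i mod 2].
Reversing it on dfeuwf: d−11=s, f−1=e, e−11=t, u−1=t, w−11=l, f−1=e.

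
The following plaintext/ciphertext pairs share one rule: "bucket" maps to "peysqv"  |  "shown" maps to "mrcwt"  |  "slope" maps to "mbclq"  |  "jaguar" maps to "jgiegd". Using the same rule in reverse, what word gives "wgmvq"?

waste

b(1)→p(15) and u(20)→e(4) fit y≡9x+6 (mod 26); the inverse of 9 mod 26 is 3. Treating letters as 0–25, the rule is x ↦ 9x + 6 (mod 26).
Undoing it on wgmvq: w(22)→3·(22−6)≡22=w; g(6)→3·(6−6)≡0=a; m(12)→3·(12−6)≡18=s; v(21)→3·(21−6)≡19=t; q(16)→3·(16−6)≡4=e (all mod 26).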